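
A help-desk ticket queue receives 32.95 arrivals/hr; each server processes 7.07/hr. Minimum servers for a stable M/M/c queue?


Stability requires cμ > λ ⇔ c > λ/μ.
λ/μ = 32.95/7.07 = 4.6605
Minimum integer c = ⌊4.6605⌋ + 1 = 5
Check: 5·7.07 = 35.35 > 32.95, while 4·7.07 = 28.28 ≤ 32.95

Final: 5 servers


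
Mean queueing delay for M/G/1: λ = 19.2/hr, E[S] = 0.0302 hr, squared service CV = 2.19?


ρ = λ·E[S] = 19.2·0.0302 = 0.5798
E[S²] = E[S]²(1+C_s²) = 0.0302²·(1+2.19) = 0.002909
Wq = λ·E[S²]/(2(1−ρ)) = 19.2·0.002909/(2·0.4202) = 0.06648 hr

Final: 0.06648 hr


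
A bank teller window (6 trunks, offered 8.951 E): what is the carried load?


B(6,8.951) = 0.438195 (Erlang-B)
Carried load = a(1 − B) = 8.951·(1 − 0.438195) = 8.951·0.561805 = 5.0287 E

Final: 5.0287 Erlangs


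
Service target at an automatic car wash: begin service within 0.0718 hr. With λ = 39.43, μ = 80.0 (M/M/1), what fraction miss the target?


ρ = 39.43/80.0 = 0.4929
P(Wq > t) = ρ·e^{−(μ−λ)t} = 0.4929·e^{−2.9129}
= 0.4929·0.054317 = 0.026771

Final: 0.026771


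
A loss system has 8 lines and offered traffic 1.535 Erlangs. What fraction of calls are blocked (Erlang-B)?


B(c,a) = (a^c/c!) / Σ_{k=0}^{c} a^k/k!
a^8/8! = 0.0007644
Σ terms (k=0..8): 1.00000 + 1.53500 + 1.17811 + 0.60280 + 0.23132 + 0.07102 + 0.01817 + 0.003984 + 0.0007644 = 4.641172
B = 0.0007644/4.641172 = 0.0001647

Final: 0.0001647


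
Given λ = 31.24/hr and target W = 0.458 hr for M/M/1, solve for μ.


W = 1/(μ−λ) ⇒ μ − λ = 1/W = 1/0.458 = 2.1834
μ = λ + 1/W = 31.24 + 2.1834 = 33.4234 per hr

Final: 33.4234 /hr


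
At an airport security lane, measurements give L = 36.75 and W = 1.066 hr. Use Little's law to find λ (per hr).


λ = L/W = 36.75/1.066 = 34.4747 /hr

Final: 34.4747 /hr


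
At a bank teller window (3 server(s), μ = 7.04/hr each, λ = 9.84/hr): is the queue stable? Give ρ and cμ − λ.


Total capacity cμ = 3·7.04 = 21.12/hr
ρ = λ/(cμ) = 9.84/21.12 = 0.4659
Stable ⇔ ρ < 1: YES
Spare capacity = cμ − λ = 21.12 − 9.84 = 11.28/hr

Final: ρ = 0.4659; stable; margin = 11.28/hr


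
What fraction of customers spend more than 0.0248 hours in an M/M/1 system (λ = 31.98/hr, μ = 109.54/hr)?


W ~ Exponential(μ−λ) for M/M/1.
μ − λ = 109.54 − 31.98 = 77.5600
P(W > t) = e^{−(μ−λ)t} = e^{−1.9235} = 0.146096

Final: 0.146096


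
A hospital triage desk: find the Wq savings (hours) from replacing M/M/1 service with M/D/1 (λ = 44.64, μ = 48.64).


ρ = 44.64/48.64 = 0.9178
Wq(M/M/1) = ρ/(μ−λ) = 0.9178/4.00 = 0.22944 hr
Wq(M/D/1) = ρ/(2(μ−λ)) = 0.11472 hr
Savings = 0.22944 − 0.11472 = 0.11472 hr

Final: 0.11472 hr


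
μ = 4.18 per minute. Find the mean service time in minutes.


Mean service time = 1/μ = 1/4.18 minute = 0.23923 minute
In minutes: 0.23923 × 1 = 0.2392 min

Final: 0.2392 min


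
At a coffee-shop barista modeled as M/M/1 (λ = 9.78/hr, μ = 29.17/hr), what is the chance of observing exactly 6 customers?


ρ = 9.78/29.17 = 0.3353
P_n = (1−ρ)·ρ^n = (1 − 0.3353)·0.3353^6 = 0.6647·0.001420 = 0.0009442

Final: 0.0009442


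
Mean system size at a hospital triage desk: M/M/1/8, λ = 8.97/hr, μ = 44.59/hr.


ρ = 8.97/44.59 = 0.2012
L = ρ[1 − (K+1)ρ^K + Kρ^(K+1)] / [(1−ρ)(1−ρ^(K+1))]
Numerator: 0.2012·(1 − 9·0.000002682 + 8·0.0000005395) = 0.201162
Denominator: (0.7988)·(0.999999) = 0.798833
L = 0.201162/0.798833 = 0.2518

Final: 0.2518


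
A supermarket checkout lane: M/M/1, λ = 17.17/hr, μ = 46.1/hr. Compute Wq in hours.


ρ = 17.17/46.1 = 0.3725
Wq = ρ/(μ−λ) = 0.3725/(46.1 − 17.17) = 0.3725/28.93 = 0.01287 hr

Final: 0.01287 hr


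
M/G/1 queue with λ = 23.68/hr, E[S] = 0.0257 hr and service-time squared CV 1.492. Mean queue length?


ρ = λ·E[S] = 23.68·0.0257 = 0.6086
Lq = ρ²(1+C_s²)/(2(1−ρ)) = 0.3704·(1+1.492)/(2·0.3914)
= 0.3704·2.4920/0.7828 = 1.17896

Final: 1.17896


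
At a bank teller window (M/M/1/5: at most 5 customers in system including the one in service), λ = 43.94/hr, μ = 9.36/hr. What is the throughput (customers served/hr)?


ρ = 4.6944; P_K = (1−ρ)ρ^5/(1−ρ^6) = 0.787056
λ_eff = λ(1 − P_K) = 43.94·(1 − 0.787056) = 43.94·0.212944 = 9.3568 /hr

Final: 9.3568 /hr


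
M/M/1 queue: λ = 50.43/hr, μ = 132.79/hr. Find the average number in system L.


ρ = λ/μ = 50.43/132.79 = 0.3798
L = ρ/(1−ρ) = 0.3798/(1 − 0.3798) = 0.3798/0.6202 = 0.6123

Final: 0.6123


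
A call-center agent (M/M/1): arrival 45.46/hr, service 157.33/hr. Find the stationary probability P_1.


ρ = 45.46/157.33 = 0.2889
P_n = (1−ρ)·ρ^n = (1 − 0.2889)·0.2889^1 = 0.7111·0.288947 = 0.205457

Final: 0.205457


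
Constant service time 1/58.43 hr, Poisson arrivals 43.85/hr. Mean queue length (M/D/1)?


ρ = 43.85/58.43 = 0.7505
M/D/1: Lq = ρ²/(2(1−ρ)) = 0.5632/(2·0.2495) = 1.12854

Final: 1.12854


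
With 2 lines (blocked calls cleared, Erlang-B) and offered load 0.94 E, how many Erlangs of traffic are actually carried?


B(2,0.94) = 0.185490 (Erlang-B)
Carried load = a(1 − B) = 0.94·(1 − 0.185490) = 0.94·0.814510 = 0.7656 E

Final: 0.7656 Erlangs


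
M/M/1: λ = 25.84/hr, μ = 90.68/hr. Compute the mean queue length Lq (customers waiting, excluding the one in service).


ρ = 25.84/90.68 = 0.2850
Lq = ρ²/(1−ρ) = 0.08120/0.7150 = 0.1136

Final: 0.1136


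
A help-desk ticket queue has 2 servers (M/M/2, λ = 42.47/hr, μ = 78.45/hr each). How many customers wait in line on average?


a = λ/μ = 0.5414; ρ = a/2 = 0.2707
P₀ = 0.573958
Lq = P₀·a^c·ρ / (c!·(1−ρ)²) = 0.573958·0.29307·0.2707/(2·0.53190)
= 0.04280

Final: 0.04280


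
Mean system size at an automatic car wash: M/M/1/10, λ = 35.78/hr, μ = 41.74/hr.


ρ = 35.78/41.74 = 0.8572
L = ρ[1 − (K+1)ρ^K + Kρ^(K+1)] / [(1−ρ)(1−ρ^(K+1))]
Numerator: 0.8572·(1 − 11·0.214229 + 10·0.183640) = 0.411355
Denominator: (0.1428)·(0.816360) = 0.116567
L = 0.411355/0.116567 = 3.5289

Final: 3.5289


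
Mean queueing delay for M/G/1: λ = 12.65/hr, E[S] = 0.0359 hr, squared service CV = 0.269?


ρ = λ·E[S] = 12.65·0.0359 = 0.4541
E[S²] = E[S]²(1+C_s²) = 0.0359²·(1+0.269) = 0.001635
Wq = λ·E[S²]/(2(1−ρ)) = 12.65·0.001635/(2·0.5459) = 0.01895 hr

Final: 0.01895 hr


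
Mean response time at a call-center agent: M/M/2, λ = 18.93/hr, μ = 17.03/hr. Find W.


a = 1.1116; ρ = 0.5558; P₀ = 0.285526
Lq = P₀·a^c·ρ/(c!(1−ρ)²) = 0.49683
Wq = Lq/λ = 0.49683/18.93 = 0.02625 hr
W = Wq + 1/μ = 0.02625 + 0.05872 = 0.08497 hr

Final: 0.08497 hr


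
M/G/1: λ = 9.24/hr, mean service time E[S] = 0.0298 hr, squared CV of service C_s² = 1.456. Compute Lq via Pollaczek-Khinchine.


ρ = λ·E[S] = 9.24·0.0298 = 0.2754
Lq = ρ²(1+C_s²)/(2(1−ρ)) = 0.07582·(1+1.456)/(2·0.7246)
= 0.07582·2.4560/1.4493 = 0.12848

Final: 0.12848


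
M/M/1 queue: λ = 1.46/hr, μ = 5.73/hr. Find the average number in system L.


ρ = λ/μ = 1.46/5.73 = 0.2548
L = ρ/(1−ρ) = 0.2548/(1 − 0.2548) = 0.2548/0.7452 = 0.3419

Final: 0.3419


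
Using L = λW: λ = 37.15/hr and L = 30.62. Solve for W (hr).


W = L/λ = 30.62/37.15 = 0.8242 hr

Final: 0.8242 hr


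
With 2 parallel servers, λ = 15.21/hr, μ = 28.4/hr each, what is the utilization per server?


ρ = λ/(cμ) = 15.21/(2·28.4) = 15.21/56.80 = 0.2678

Final: 0.2678


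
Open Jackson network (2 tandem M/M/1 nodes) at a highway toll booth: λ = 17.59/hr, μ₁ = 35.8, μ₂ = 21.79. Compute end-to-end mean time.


Each node sees arrival rate λ = 17.59/hr (tandem ⇒ throughput preserved).
W₁ = 1/(μ₁−λ) = 1/(35.8−17.59) = 0.05491 hr
W₂ = 1/(μ₂−λ) = 1/(21.79−17.59) = 0.23810 hr
W_total = W₁ + W₂ = 0.05491 + 0.23810 = 0.29301 hr

Final: 0.29301 hr


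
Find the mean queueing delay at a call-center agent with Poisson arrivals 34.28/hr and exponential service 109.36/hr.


ρ = 34.28/109.36 = 0.3135
Wq = ρ/(μ−λ) = 0.3135/(109.36 − 34.28) = 0.3135/75.08 = 0.004175 hr

Final: 0.004175 hr


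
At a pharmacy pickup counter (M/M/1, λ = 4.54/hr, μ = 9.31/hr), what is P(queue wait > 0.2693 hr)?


ρ = 4.54/9.31 = 0.4876
P(Wq > t) = ρ·e^{−(μ−λ)t} = 0.4876·e^{−1.2846}
= 0.4876·0.276772 = 0.134967

Final: 0.134967


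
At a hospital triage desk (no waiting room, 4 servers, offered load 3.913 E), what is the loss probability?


B(c,a) = (a^c/c!) / Σ_{k=0}^{c} a^k/k!
a^4/4! = 9.768506
Σ terms (k=0..4): 1.00000 + 3.91300 + 7.65578 + 9.98569 + 9.76851 = 32.322985
B = 9.768506/32.322985 = 0.302215

Final: 0.302215


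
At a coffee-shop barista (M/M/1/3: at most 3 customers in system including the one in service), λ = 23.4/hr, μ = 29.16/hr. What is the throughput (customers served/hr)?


ρ = 0.8025; P_K = (1−ρ)ρ^3/(1−ρ^4) = 0.174392
λ_eff = λ(1 − P_K) = 23.4·(1 − 0.174392) = 23.4·0.825608 = 19.3192 /hr

Final: 19.3192 /hr


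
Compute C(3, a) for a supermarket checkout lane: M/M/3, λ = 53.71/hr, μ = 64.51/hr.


a = λ/μ = 0.8326; ρ = a/3 = 0.2775
P₀ = 0.432465 (from M/M/c formula)
C(c,a) = [a^c/(c!(1−ρ))]·P₀ = [0.57714/(6·0.7225)]·0.432465
= 0.13314·0.432465 = 0.057579

Final: 0.057579


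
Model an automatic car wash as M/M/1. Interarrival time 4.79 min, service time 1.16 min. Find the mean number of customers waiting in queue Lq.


λ = 60/4.79 = 12.5261 /hr
μ = 60/1.16 = 51.7241 /hr
ρ = λ/μ = 12.5261/51.7241 = 0.2422
Lq = ρ²/(1−ρ) = 0.05865/0.7578 = 0.07739

Final: 0.07739


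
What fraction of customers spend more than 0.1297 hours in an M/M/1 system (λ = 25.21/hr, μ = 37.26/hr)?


W ~ Exponential(μ−λ) for M/M/1.
μ − λ = 37.26 − 25.21 = 12.0500
P(W > t) = e^{−(μ−λ)t} = e^{−1.5629} = 0.209531

Final: 0.209531


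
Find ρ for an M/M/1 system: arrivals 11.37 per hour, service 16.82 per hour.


ρ = λ/μ = 11.37/16.82 = 0.6760

Final: 0.6760


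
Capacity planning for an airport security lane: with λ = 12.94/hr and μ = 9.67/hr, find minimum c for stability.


Stability requires cμ > λ ⇔ c > λ/μ.
λ/μ = 12.94/9.67 = 1.3382
Minimum integer c = ⌊1.3382⌋ + 1 = 2
Check: 2·9.67 = 19.34 > 12.94, while 1·9.67 = 9.67 ≤ 12.94

Final: 2 servers


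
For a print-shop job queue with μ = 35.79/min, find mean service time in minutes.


Mean service time = 1/μ = 1/35.79 minute = 0.02794 minute
In minutes: 0.02794 × 1 = 0.02794 min

Final: 0.02794 min


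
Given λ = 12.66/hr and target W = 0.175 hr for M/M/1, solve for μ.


W = 1/(μ−λ) ⇒ μ − λ = 1/W = 1/0.175 = 5.7143
μ = λ + 1/W = 12.66 + 5.7143 = 18.3743 per hr

Final: 18.3743 /hr


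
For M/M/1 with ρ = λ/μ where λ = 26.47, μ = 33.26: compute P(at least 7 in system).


ρ = 26.47/33.26 = 0.7959
P(N ≥ n) = ρ^n = 0.7959^7 = 0.202219

Final: 0.202219


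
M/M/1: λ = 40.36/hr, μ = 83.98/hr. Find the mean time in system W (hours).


W = 1/(μ−λ) = 1/(83.98 − 40.36) = 1/43.62 = 0.02293 hr

Final: 0.02293 hr


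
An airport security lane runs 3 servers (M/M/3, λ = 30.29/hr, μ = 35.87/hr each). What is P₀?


a = λ/μ = 30.29/35.87 = 0.8444; ρ = a/c = 0.2815
Σ_{k=0}^{2} a^k/k! (terms k=0..2) = 1.00000 + 0.84444 + 0.35654 = 2.20098
Tail: a^3/(3!(1−ρ)) = 0.60215/(6·0.7185) = 0.13967
P₀ = 1/(2.20098 + 0.13967) = 1/2.34065 = 0.427232

Final: 0.427232


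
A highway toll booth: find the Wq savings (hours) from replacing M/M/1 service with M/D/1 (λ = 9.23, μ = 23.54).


ρ = 9.23/23.54 = 0.3921
Wq(M/M/1) = ρ/(μ−λ) = 0.3921/14.31 = 0.02740 hr
Wq(M/D/1) = ρ/(2(μ−λ)) = 0.01370 hr
Savings = 0.02740 − 0.01370 = 0.01370 hr

Final: 0.01370 hr


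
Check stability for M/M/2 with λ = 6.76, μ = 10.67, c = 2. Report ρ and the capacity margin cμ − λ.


Total capacity cμ = 2·10.67 = 21.34/hr
ρ = λ/(cμ) = 6.76/21.34 = 0.3168
Stable ⇔ ρ < 1: YES
Spare capacity = cμ − λ = 21.34 − 6.76 = 14.58/hr

Final: ρ = 0.3168; stable; margin = 14.58/hr


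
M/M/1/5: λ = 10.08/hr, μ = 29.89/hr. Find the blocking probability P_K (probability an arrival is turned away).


ρ = λ/μ = 10.08/29.89 = 0.3372
P_K = (1−ρ)ρ^K/(1−ρ^(K+1)) = (0.6628·0.004362)/(1 − 0.001471)
= 0.002891/0.998529 = 0.002895

Final: 0.002895


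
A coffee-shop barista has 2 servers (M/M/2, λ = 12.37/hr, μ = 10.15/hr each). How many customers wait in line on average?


a = λ/μ = 1.2187; ρ = a/2 = 0.6094
P₀ = 0.242730
Lq = P₀·a^c·ρ / (c!·(1−ρ)²) = 0.242730·1.48528·0.6094/(2·0.15260)
= 0.71981

Final: 0.71981


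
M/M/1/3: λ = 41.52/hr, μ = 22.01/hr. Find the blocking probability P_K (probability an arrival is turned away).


ρ = λ/μ = 41.52/22.01 = 1.8864
P_K = (1−ρ)ρ^K/(1−ρ^(K+1)) = (-0.8864·6.712927)/(1 − 12.663367)
= -5.950441/-11.663367 = 0.510182

Final: 0.510182


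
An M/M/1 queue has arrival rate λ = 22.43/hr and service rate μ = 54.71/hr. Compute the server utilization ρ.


ρ = λ/μ = 22.43/54.71 = 0.4100

Final: 0.4100


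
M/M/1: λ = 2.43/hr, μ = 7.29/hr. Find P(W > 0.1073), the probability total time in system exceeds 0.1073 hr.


W ~ Exponential(μ−λ) for M/M/1.
μ − λ = 7.29 − 2.43 = 4.8600
P(W > t) = e^{−(μ−λ)t} = e^{−0.5215} = 0.593642

Final: 0.593642


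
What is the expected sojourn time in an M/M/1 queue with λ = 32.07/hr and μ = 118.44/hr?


W = 1/(μ−λ) = 1/(118.44 − 32.07) = 1/86.37 = 0.01158 hr

Final: 0.01158 hr


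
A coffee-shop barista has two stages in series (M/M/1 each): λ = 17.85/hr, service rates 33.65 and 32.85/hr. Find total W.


Each node sees arrival rate λ = 17.85/hr (tandem ⇒ throughput preserved).
W₁ = 1/(μ₁−λ) = 1/(33.65−17.85) = 0.06329 hr
W₂ = 1/(μ₂−λ) = 1/(32.85−17.85) = 0.06667 hr
W_total = W₁ + W₂ = 0.06329 + 0.06667 = 0.12996 hr

Final: 0.12996 hr


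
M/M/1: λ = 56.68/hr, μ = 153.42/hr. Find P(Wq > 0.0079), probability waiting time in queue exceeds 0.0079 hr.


ρ = 56.68/153.42 = 0.3694
P(Wq > t) = ρ·e^{−(μ−λ)t} = 0.3694·e^{−0.7642}
= 0.3694·0.465685 = 0.172044

Final: 0.172044


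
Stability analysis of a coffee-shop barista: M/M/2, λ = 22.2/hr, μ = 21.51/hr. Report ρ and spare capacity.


Total capacity cμ = 2·21.51 = 43.02/hr
ρ = λ/(cμ) = 22.2/43.02 = 0.5160
Stable ⇔ ρ < 1: YES
Spare capacity = cμ − λ = 43.02 − 22.2 = 20.82/hr

Final: ρ = 0.5160; stable; margin = 20.82/hr


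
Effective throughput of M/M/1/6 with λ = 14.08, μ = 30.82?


ρ = 0.4568; P_K = (1−ρ)ρ^6/(1−ρ^7) = 0.004959
λ_eff = λ(1 − P_K) = 14.08·(1 − 0.004959) = 14.08·0.995041 = 14.0102 /hr

Final: 14.0102 /hr


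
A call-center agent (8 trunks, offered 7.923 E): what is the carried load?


B(8,7.923) = 0.231288 (Erlang-B)
Carried load = a(1 − B) = 7.923·(1 − 0.231288) = 7.923·0.768712 = 6.0905 E

Final: 6.0905 Erlangs


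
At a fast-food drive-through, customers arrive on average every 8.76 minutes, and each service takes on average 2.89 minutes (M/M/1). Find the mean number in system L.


λ = 60/8.76 = 6.8493 /hr
μ = 60/2.89 = 20.7612 /hr
ρ = λ/μ = 6.8493/20.7612 = 0.3299
L = ρ/(1−ρ) = 0.3299/0.6701 = 0.4923

Final: 0.4923


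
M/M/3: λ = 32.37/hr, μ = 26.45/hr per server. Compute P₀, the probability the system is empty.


a = λ/μ = 32.37/26.45 = 1.2238; ρ = a/c = 0.4079
Σ_{k=0}^{2} a^k/k! (terms k=0..2) = 1.00000 + 1.22382 + 0.74887 = 2.97268
Tail: a^3/(3!(1−ρ)) = 1.83295/(6·0.5921) = 0.51598
P₀ = 1/(2.97268 + 0.51598) = 1/3.48867 = 0.286643

Final: 0.286643


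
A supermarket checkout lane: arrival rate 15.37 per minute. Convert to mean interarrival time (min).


Mean interarrival time = 1/λ = 1/15.37 minute = 0.06506 minute
In minutes: 0.06506 × 1 = 0.06506 min

Final: 0.06506 min


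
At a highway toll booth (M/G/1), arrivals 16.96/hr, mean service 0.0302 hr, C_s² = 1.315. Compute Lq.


ρ = λ·E[S] = 16.96·0.0302 = 0.5122
Lq = ρ²(1+C_s²)/(2(1−ρ)) = 0.2623·(1+1.315)/(2·0.4878)
= 0.2623·2.3150/0.9756 = 0.62250

Final: 0.62250


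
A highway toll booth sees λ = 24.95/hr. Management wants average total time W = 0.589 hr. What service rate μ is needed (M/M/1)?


W = 1/(μ−λ) ⇒ μ − λ = 1/W = 1/0.589 = 1.6978
μ = λ + 1/W = 24.95 + 1.6978 = 26.6478 per hr

Final: 26.6478 /hr


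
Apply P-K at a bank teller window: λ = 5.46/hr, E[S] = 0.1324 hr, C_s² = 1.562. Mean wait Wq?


ρ = λ·E[S] = 5.46·0.1324 = 0.7229
E[S²] = E[S]²(1+C_s²) = 0.1324²·(1+1.562) = 0.044911
Wq = λ·E[S²]/(2(1−ρ)) = 5.46·0.044911/(2·0.2771) = 0.44247 hr

Final: 0.44247 hr


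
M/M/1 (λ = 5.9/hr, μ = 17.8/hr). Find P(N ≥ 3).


ρ = 5.9/17.8 = 0.3315
P(N ≥ n) = ρ^n = 0.3315^3 = 0.036416

Final: 0.036416


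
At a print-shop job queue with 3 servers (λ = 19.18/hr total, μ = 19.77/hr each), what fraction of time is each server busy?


ρ = λ/(cμ) = 19.18/(3·19.77) = 19.18/59.31 = 0.3234

Final: 0.3234


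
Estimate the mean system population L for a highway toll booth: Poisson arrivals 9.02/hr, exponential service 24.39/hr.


ρ = λ/μ = 9.02/24.39 = 0.3698
L = ρ/(1−ρ) = 0.3698/(1 − 0.3698) = 0.3698/0.6302 = 0.5869

Final: 0.5869


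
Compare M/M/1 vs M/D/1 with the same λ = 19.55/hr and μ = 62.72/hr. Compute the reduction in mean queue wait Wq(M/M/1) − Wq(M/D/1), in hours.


ρ = 19.55/62.72 = 0.3117
Wq(M/M/1) = ρ/(μ−λ) = 0.3117/43.17 = 0.007220 hr
Wq(M/D/1) = ρ/(2(μ−λ)) = 0.003610 hr
Savings = 0.007220 − 0.003610 = 0.003610 hr

Final: 0.003610 hr


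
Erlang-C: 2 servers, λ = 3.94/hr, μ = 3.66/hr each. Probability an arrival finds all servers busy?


a = λ/μ = 1.0765; ρ = a/2 = 0.5383
P₀ = 0.300178 (from M/M/c formula)
C(c,a) = [a^c/(c!(1−ρ))]·P₀ = [1.15886/(2·0.4617)]·0.300178
= 1.25486·0.300178 = 0.376680

Final: 0.376680


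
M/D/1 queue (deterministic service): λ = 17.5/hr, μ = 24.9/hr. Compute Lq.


ρ = 17.5/24.9 = 0.7028
M/D/1: Lq = ρ²/(2(1−ρ)) = 0.4939/(2·0.2972) = 0.83103

Final: 0.83103


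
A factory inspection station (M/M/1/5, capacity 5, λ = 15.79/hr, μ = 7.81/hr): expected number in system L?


ρ = 15.79/7.81 = 2.0218
L = ρ[1 − (K+1)ρ^K + Kρ^(K+1)] / [(1−ρ)(1−ρ^(K+1))]
Numerator: 2.0218·(1 − 6·33.779676 + 5·68.294633) = 282.633134
Denominator: (-1.0218)·(-67.294633) = 68.759433
L = 282.633134/68.759433 = 4.1105

Final: 4.1105


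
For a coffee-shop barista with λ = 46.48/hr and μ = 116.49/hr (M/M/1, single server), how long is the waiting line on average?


ρ = 46.48/116.49 = 0.3990
Lq = ρ²/(1−ρ) = 0.1592/0.6010 = 0.2649

Final: 0.2649


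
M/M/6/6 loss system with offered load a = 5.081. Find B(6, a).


B(c,a) = (a^c/c!) / Σ_{k=0}^{c} a^k/k!
a^6/6! = 23.898061
Σ terms (k=0..6): 1.00000 + 5.08100 + 12.90828 + 21.86232 + 27.77062 + 28.22050 + 23.89806 = 120.740785
B = 23.898061/120.740785 = 0.197929

Final: 0.197929


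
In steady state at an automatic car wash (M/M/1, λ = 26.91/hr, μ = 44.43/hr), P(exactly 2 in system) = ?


ρ = 26.91/44.43 = 0.6057
P_n = (1−ρ)·ρ^n = (1 − 0.6057)·0.6057^2 = 0.3943·0.366838 = 0.144655

Final: 0.144655


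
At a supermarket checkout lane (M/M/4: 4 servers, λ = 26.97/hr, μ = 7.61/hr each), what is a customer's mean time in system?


a = 3.5440; ρ = 0.8860; P₀ = 0.013174
Lq = P₀·a^c·ρ/(c!(1−ρ)²) = 5.90434
Wq = Lq/λ = 5.90434/26.97 = 0.21892 hr
W = Wq + 1/μ = 0.21892 + 0.13141 = 0.35033 hr

Final: 0.35033 hr


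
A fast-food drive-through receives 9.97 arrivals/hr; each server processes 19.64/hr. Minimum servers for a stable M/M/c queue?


Stability requires cμ > λ ⇔ c > λ/μ.
λ/μ = 9.97/19.64 = 0.5076
Minimum integer c = ⌊0.5076⌋ + 1 = 1
Check: 1·19.64 = 19.64 > 9.97, while 0·19.64 = 0.00 ≤ 9.97

Final: 1 servers


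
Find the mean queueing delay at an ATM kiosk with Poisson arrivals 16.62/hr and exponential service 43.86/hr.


ρ = 16.62/43.86 = 0.3789
Wq = ρ/(μ−λ) = 0.3789/(43.86 − 16.62) = 0.3789/27.24 = 0.01391 hr

Final: 0.01391 hr


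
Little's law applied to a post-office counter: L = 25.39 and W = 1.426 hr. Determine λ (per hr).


λ = L/W = 25.39/1.426 = 17.8050 /hr

Final: 17.8050 /hr


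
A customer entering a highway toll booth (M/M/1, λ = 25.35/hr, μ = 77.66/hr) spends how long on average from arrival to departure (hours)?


W = 1/(μ−λ) = 1/(77.66 − 25.35) = 1/52.31 = 0.01912 hr

Final: 0.01912 hr


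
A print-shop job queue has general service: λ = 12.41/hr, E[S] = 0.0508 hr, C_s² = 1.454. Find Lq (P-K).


ρ = λ·E[S] = 12.41·0.0508 = 0.6304
Lq = ρ²(1+C_s²)/(2(1−ρ)) = 0.3974·(1+1.454)/(2·0.3696)
= 0.3974·2.4540/0.7391 = 1.31952

Final: 1.31952


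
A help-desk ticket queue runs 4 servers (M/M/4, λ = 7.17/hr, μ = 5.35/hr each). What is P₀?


a = λ/μ = 7.17/5.35 = 1.3402; ρ = a/c = 0.3350
Σ_{k=0}^{3} a^k/k! (terms k=0..3) = 1.00000 + 1.34019 + 0.89805 + 0.40119 = 3.63942
Tail: a^4/(4!(1−ρ)) = 3.22598/(24·0.6650) = 0.20214
P₀ = 1/(3.63942 + 0.20214) = 1/3.84157 = 0.260311

Final: 0.260311


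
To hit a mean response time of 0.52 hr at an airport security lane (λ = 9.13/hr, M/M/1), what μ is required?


W = 1/(μ−λ) ⇒ μ − λ = 1/W = 1/0.52 = 1.9231
μ = λ + 1/W = 9.13 + 1.9231 = 11.0531 per hr

Final: 11.0531 /hr


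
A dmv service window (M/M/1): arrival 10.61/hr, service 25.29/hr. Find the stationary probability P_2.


ρ = 10.61/25.29 = 0.4195
P_n = (1−ρ)·ρ^n = (1 − 0.4195)·0.4195^2 = 0.5805·0.176008 = 0.102167

Final: 0.102167


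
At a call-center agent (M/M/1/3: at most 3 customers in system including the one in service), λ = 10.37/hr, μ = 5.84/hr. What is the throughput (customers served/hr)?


ρ = 1.7757; P_K = (1−ρ)ρ^3/(1−ρ^4) = 0.485691
λ_eff = λ(1 − P_K) = 10.37·(1 − 0.485691) = 10.37·0.514309 = 5.3334 /hr

Final: 5.3334 /hr


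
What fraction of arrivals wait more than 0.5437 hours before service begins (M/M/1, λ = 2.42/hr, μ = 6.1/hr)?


ρ = 2.42/6.1 = 0.3967
P(Wq > t) = ρ·e^{−(μ−λ)t} = 0.3967·e^{−2.0008}
= 0.3967·0.135225 = 0.053647

Final: 0.053647


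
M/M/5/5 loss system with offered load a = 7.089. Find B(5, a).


B(c,a) = (a^c/c!) / Σ_{k=0}^{c} a^k/k!
a^5/5! = 149.191347
Σ terms (k=0..5): 1.00000 + 7.08900 + 25.12696 + 59.37501 + 105.22736 + 149.19135 = 347.009673
B = 149.191347/347.009673 = 0.429934

Final: 0.429934


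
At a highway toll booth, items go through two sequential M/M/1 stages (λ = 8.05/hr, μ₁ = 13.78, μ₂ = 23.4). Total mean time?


Each node sees arrival rate λ = 8.05/hr (tandem ⇒ throughput preserved).
W₁ = 1/(μ₁−λ) = 1/(13.78−8.05) = 0.17452 hr
W₂ = 1/(μ₂−λ) = 1/(23.4−8.05) = 0.06515 hr
W_total = W₁ + W₂ = 0.17452 + 0.06515 = 0.23967 hr

Final: 0.23967 hr


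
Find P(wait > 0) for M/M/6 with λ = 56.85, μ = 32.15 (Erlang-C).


a = λ/μ = 1.7683; ρ = a/6 = 0.2947
P₀ = 0.170509 (from M/M/c formula)
C(c,a) = [a^c/(c!(1−ρ))]·P₀ = [30.57011/(720·0.7053)]·0.170509
= 0.06020·0.170509 = 0.010265

Final: 0.010265


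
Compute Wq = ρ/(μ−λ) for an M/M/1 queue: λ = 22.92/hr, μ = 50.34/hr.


ρ = 22.92/50.34 = 0.4553
Wq = ρ/(μ−λ) = 0.4553/(50.34 − 22.92) = 0.4553/27.42 = 0.01660 hr

Final: 0.01660 hr


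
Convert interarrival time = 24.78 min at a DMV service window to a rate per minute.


λ = 1/(interarrival time) in consistent units.
1 minute = 1 min, so λ = 1/24.78 = 0.04036 per minute

Final: 0.04036 /min


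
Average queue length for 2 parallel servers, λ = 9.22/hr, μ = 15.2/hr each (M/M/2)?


a = λ/μ = 0.6066; ρ = a/2 = 0.3033
P₀ = 0.534578
Lq = P₀·a^c·ρ / (c!·(1−ρ)²) = 0.534578·0.36794·0.3033/(2·0.48541)
= 0.06145

Final: 0.06145


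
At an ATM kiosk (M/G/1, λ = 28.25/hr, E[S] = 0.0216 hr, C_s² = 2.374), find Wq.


ρ = λ·E[S] = 28.25·0.0216 = 0.6102
E[S²] = E[S]²(1+C_s²) = 0.0216²·(1+2.374) = 0.001574
Wq = λ·E[S²]/(2(1−ρ)) = 28.25·0.001574/(2·0.3898) = 0.05704 hr

Final: 0.05704 hr


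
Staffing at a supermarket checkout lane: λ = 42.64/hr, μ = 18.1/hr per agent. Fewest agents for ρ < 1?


Stability requires cμ > λ ⇔ c > λ/μ.
λ/μ = 42.64/18.1 = 2.3558
Minimum integer c = ⌊2.3558⌋ + 1 = 3
Check: 3·18.1 = 54.30 > 42.64, while 2·18.1 = 36.20 ≤ 42.64

Final: 3 servers


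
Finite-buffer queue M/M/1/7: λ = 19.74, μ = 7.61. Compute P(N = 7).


ρ = λ/μ = 19.74/7.61 = 2.5940
P_K = (1−ρ)ρ^K/(1−ρ^(K+1)) = (-1.5940·790.200756)/(1 − 2049.745457)
= -1259.544701/-2048.745457 = 0.614788

Final: 0.614788


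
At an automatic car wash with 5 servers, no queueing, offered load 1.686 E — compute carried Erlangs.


B(5,1.686) = 0.021195 (Erlang-B)
Carried load = a(1 − B) = 1.686·(1 − 0.021195) = 1.686·0.978805 = 1.6503 E

Final: 1.6503 Erlangs


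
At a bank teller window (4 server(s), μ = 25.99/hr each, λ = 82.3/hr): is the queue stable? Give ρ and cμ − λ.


Total capacity cμ = 4·25.99 = 103.96/hr
ρ = λ/(cμ) = 82.3/103.96 = 0.7917
Stable ⇔ ρ < 1: YES
Spare capacity = cμ − λ = 103.96 − 82.3 = 21.66/hr

Final: ρ = 0.7917; stable; margin = 21.66/hr


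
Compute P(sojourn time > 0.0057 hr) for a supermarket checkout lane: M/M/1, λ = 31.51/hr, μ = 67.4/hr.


W ~ Exponential(μ−λ) for M/M/1.
μ − λ = 67.4 − 31.51 = 35.8900
P(W > t) = e^{−(μ−λ)t} = e^{−0.2046} = 0.814995

Final: 0.814995


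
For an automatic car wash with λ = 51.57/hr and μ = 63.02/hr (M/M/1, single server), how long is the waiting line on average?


ρ = 51.57/63.02 = 0.8183
Lq = ρ²/(1−ρ) = 0.6696/0.1817 = 3.6856

Final: 3.6856


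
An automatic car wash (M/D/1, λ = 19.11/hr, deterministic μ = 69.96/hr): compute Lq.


ρ = 19.11/69.96 = 0.2732
M/D/1: Lq = ρ²/(2(1−ρ)) = 0.07461/(2·0.7268) = 0.05133

Final: 0.05133


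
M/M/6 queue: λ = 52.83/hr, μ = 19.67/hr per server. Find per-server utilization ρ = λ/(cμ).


ρ = λ/(cμ) = 52.83/(6·19.67) = 52.83/118.02 = 0.4476

Final: 0.4476


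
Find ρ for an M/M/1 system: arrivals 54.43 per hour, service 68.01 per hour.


ρ = λ/μ = 54.43/68.01 = 0.8003

Final: 0.8003


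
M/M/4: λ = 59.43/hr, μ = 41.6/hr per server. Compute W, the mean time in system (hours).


a = 1.4286; ρ = 0.3572; P₀ = 0.237813
Lq = P₀·a^c·ρ/(c!(1−ρ)²) = 0.03567
Wq = Lq/λ = 0.03567/59.43 = 0.0006002 hr
W = Wq + 1/μ = 0.0006002 + 0.02404 = 0.02464 hr

Final: 0.02464 hr


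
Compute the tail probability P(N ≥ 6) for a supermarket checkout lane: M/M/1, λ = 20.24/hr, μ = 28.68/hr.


ρ = 20.24/28.68 = 0.7057
P(N ≥ n) = ρ^n = 0.7057^6 = 0.123534

Final: 0.123534


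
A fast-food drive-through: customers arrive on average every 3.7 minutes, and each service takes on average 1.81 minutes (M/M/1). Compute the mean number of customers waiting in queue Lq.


λ = 60/3.7 = 16.2162 /hr
μ = 60/1.81 = 33.1492 /hr
ρ = λ/μ = 16.2162/33.1492 = 0.4892
Lq = ρ²/(1−ρ) = 0.2393/0.5108 = 0.4685

Final: 0.4685


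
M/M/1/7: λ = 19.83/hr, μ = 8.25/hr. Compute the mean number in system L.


ρ = 19.83/8.25 = 2.4036
L = ρ[1 − (K+1)ρ^K + Kρ^(K+1)] / [(1−ρ)(1−ρ^(K+1))]
Numerator: 2.4036·(1 − 8·463.533749 + 7·1114.166574) = 9835.430095
Denominator: (-1.4036)·(-1113.166574) = 1562.481083
L = 9835.430095/1562.481083 = 6.2948

Final: 6.2948


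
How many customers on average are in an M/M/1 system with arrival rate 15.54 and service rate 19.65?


ρ = λ/μ = 15.54/19.65 = 0.7908
L = ρ/(1−ρ) = 0.7908/(1 − 0.7908) = 0.7908/0.2092 = 3.7810

Final: 3.7810


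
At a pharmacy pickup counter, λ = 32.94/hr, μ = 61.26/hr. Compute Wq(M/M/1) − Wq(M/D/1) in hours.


ρ = 32.94/61.26 = 0.5377
Wq(M/M/1) = ρ/(μ−λ) = 0.5377/28.32 = 0.01899 hr
Wq(M/D/1) = ρ/(2(μ−λ)) = 0.009493 hr
Savings = 0.01899 − 0.009493 = 0.009493 hr

Final: 0.009493 hr


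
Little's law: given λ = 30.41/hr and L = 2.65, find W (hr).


W = L/λ = 2.65/30.41 = 0.08714 hr

Final: 0.08714 hr


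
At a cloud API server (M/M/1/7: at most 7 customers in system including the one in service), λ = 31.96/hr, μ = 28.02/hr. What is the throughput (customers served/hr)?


ρ = 1.1406; P_K = (1−ρ)ρ^7/(1−ρ^8) = 0.189384
λ_eff = λ(1 − P_K) = 31.96·(1 − 0.189384) = 31.96·0.810616 = 25.9073 /hr

Final: 25.9073 /hr


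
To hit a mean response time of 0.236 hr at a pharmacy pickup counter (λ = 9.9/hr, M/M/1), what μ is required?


W = 1/(μ−λ) ⇒ μ − λ = 1/W = 1/0.236 = 4.2373
μ = λ + 1/W = 9.9 + 4.2373 = 14.1373 per hr

Final: 14.1373 /hr


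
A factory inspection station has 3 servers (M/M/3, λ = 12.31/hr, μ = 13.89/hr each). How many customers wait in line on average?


a = λ/μ = 0.8862; ρ = a/3 = 0.2954
P₀ = 0.409228
Lq = P₀·a^c·ρ / (c!·(1−ρ)²) = 0.409228·0.69609·0.2954/(6·0.49644)
= 0.02825

Final: 0.02825


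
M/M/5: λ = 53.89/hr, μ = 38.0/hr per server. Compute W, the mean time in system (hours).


a = 1.4182; ρ = 0.2836; P₀ = 0.241875
Lq = P₀·a^c·ρ/(c!(1−ρ)²) = 0.006390
Wq = Lq/λ = 0.006390/53.89 = 0.0001186 hr
W = Wq + 1/μ = 0.0001186 + 0.02632 = 0.02643 hr

Final: 0.02643 hr


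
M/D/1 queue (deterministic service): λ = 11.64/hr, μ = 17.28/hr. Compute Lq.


ρ = 11.64/17.28 = 0.6736
M/D/1: Lq = ρ²/(2(1−ρ)) = 0.4538/(2·0.3264) = 0.69511

Final: 0.69511


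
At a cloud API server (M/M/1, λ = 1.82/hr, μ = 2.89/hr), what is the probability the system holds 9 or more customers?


ρ = 1.82/2.89 = 0.6298
P(N ≥ n) = ρ^n = 0.6298^9 = 0.015580

Final: 0.015580


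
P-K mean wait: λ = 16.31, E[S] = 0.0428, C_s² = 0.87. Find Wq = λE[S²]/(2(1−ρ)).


ρ = λ·E[S] = 16.31·0.0428 = 0.6981
E[S²] = E[S]²(1+C_s²) = 0.0428²·(1+0.87) = 0.003426
Wq = λ·E[S²]/(2(1−ρ)) = 16.31·0.003426/(2·0.3019) = 0.09252 hr

Final: 0.09252 hr


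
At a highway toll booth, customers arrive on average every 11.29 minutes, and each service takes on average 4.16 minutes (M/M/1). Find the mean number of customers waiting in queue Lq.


λ = 60/11.29 = 5.3144 /hr
μ = 60/4.16 = 14.4231 /hr
ρ = λ/μ = 5.3144/14.4231 = 0.3685
Lq = ρ²/(1−ρ) = 0.1358/0.6315 = 0.2150

Final: 0.2150


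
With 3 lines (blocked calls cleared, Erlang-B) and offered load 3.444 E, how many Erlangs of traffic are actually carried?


B(3,3.444) = 0.396226 (Erlang-B)
Carried load = a(1 − B) = 3.444·(1 − 0.396226) = 3.444·0.603774 = 2.0794 E

Final: 2.0794 Erlangs


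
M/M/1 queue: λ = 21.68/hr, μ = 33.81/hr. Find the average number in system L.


ρ = λ/μ = 21.68/33.81 = 0.6412
L = ρ/(1−ρ) = 0.6412/(1 − 0.6412) = 0.6412/0.3588 = 1.7873

Final: 1.7873


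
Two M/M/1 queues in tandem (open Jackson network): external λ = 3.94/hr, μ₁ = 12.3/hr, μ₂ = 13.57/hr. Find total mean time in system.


Each node sees arrival rate λ = 3.94/hr (tandem ⇒ throughput preserved).
W₁ = 1/(μ₁−λ) = 1/(12.3−3.94) = 0.11962 hr
W₂ = 1/(μ₂−λ) = 1/(13.57−3.94) = 0.10384 hr
W_total = W₁ + W₂ = 0.11962 + 0.10384 = 0.22346 hr

Final: 0.22346 hr


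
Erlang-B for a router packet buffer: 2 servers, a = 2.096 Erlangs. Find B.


B(c,a) = (a^c/c!) / Σ_{k=0}^{c} a^k/k!
a^2/2! = 2.196608
Σ terms (k=0..2): 1.00000 + 2.09600 + 2.19661 = 5.292608
B = 2.196608/5.292608 = 0.415033

Final: 0.415033


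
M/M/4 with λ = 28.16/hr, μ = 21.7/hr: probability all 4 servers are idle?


a = λ/μ = 28.16/21.7 = 1.2977; ρ = a/c = 0.3244
Σ_{k=0}^{3} a^k/k! (terms k=0..3) = 1.00000 + 1.29770 + 0.84201 + 0.36422 = 3.50393
Tail: a^4/(4!(1−ρ)) = 2.83590/(24·0.6756) = 0.17491
P₀ = 1/(3.50393 + 0.17491) = 1/3.67883 = 0.271825

Final: 0.271825


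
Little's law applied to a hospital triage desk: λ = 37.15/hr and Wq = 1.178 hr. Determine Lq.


Lq = λWq = 37.15·1.178 = 43.7627

Final: 43.7627


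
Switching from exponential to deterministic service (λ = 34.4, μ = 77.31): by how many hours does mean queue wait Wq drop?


ρ = 34.4/77.31 = 0.4450
Wq(M/M/1) = ρ/(μ−λ) = 0.4450/42.91 = 0.01037 hr
Wq(M/D/1) = ρ/(2(μ−λ)) = 0.005185 hr
Savings = 0.01037 − 0.005185 = 0.005185 hr

Final: 0.005185 hr


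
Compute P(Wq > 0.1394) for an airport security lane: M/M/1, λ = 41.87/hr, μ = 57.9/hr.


ρ = 41.87/57.9 = 0.7231
P(Wq > t) = ρ·e^{−(μ−λ)t} = 0.7231·e^{−2.2346}
= 0.7231·0.107037 = 0.077403

Final: 0.077403


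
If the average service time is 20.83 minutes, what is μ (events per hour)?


μ = 1/(service time) in consistent units.
1 hour = 60 min, so μ = 60/20.83 = 2.8805 per hour

Final: 2.8805 /hr


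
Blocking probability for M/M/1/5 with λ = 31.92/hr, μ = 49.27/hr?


ρ = λ/μ = 31.92/49.27 = 0.6479
P_K = (1−ρ)ρ^K/(1−ρ^(K+1)) = (0.3521·0.114130)/(1 − 0.073940)
= 0.040190/0.926060 = 0.043399

Final: 0.043399


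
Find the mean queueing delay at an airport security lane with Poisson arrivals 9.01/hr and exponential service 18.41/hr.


ρ = 9.01/18.41 = 0.4894
Wq = ρ/(μ−λ) = 0.4894/(18.41 − 9.01) = 0.4894/9.40 = 0.05206 hr

Final: 0.05206 hr


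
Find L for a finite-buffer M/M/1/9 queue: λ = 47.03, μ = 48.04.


ρ = 47.03/48.04 = 0.9790
L = ρ[1 − (K+1)ρ^K + Kρ^(K+1)] / [(1−ρ)(1−ρ^(K+1))]
Numerator: 0.9790·(1 − 10·0.825939 + 9·0.808574) = 0.017406
Denominator: (0.02102)·(0.191426) = 0.004025
L = 0.017406/0.004025 = 4.3248

Final: 4.3248


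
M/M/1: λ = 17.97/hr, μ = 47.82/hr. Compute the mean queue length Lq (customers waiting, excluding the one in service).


ρ = 17.97/47.82 = 0.3758
Lq = ρ²/(1−ρ) = 0.1412/0.6242 = 0.2262

Final: 0.2262


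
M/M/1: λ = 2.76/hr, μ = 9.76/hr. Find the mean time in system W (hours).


W = 1/(μ−λ) = 1/(9.76 − 2.76) = 1/7.00 = 0.1429 hr

Final: 0.1429 hr


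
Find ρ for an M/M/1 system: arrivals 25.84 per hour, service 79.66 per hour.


ρ = λ/μ = 25.84/79.66 = 0.3244

Final: 0.3244


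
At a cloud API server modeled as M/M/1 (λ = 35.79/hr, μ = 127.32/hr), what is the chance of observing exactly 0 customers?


ρ = 35.79/127.32 = 0.2811
P_n = (1−ρ)·ρ^n = (1 − 0.2811)·0.2811^0 = 0.7189·1.000000 = 0.718897

Final: 0.718897


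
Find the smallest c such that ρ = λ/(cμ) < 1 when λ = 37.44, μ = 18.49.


Stability requires cμ > λ ⇔ c > λ/μ.
λ/μ = 37.44/18.49 = 2.0249
Minimum integer c = ⌊2.0249⌋ + 1 = 3
Check: 3·18.49 = 55.47 > 37.44, while 2·18.49 = 36.98 ≤ 37.44

Final: 3 servers


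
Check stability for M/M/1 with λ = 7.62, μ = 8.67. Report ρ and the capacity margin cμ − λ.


Total capacity cμ = 1·8.67 = 8.67/hr
ρ = λ/(cμ) = 7.62/8.67 = 0.8789
Stable ⇔ ρ < 1: YES
Spare capacity = cμ − λ = 8.67 − 7.62 = 1.05/hr

Final: ρ = 0.8789; stable; margin = 1.05/hr


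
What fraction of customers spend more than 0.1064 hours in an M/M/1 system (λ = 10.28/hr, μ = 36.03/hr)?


W ~ Exponential(μ−λ) for M/M/1.
μ − λ = 36.03 − 10.28 = 25.7500
P(W > t) = e^{−(μ−λ)t} = e^{−2.7398} = 0.064583

Final: 0.064583


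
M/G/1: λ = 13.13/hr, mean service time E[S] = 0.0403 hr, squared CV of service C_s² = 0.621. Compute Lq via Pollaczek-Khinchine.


ρ = λ·E[S] = 13.13·0.0403 = 0.5291
Lq = ρ²(1+C_s²)/(2(1−ρ)) = 0.2800·(1+0.621)/(2·0.4709)
= 0.2800·1.6210/0.9417 = 0.48195

Final: 0.48195


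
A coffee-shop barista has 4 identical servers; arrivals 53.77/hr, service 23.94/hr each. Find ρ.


ρ = λ/(cμ) = 53.77/(4·23.94) = 53.77/95.76 = 0.5615

Final: 0.5615


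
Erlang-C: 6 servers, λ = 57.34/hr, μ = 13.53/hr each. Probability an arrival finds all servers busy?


a = λ/μ = 4.2380; ρ = a/6 = 0.7063
P₀ = 0.012636 (from M/M/c formula)
C(c,a) = [a^c/(c!(1−ρ))]·P₀ = [5793.74467/(720·0.2937)]·0.012636
= 27.40120·0.012636 = 0.346242

Final: 0.346242


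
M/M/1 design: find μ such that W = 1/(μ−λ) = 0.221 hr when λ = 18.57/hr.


W = 1/(μ−λ) ⇒ μ − λ = 1/W = 1/0.221 = 4.5249
μ = λ + 1/W = 18.57 + 4.5249 = 23.0949 per hr

Final: 23.0949 /hr


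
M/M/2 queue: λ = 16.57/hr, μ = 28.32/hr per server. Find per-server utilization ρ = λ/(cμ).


ρ = λ/(cμ) = 16.57/(2·28.32) = 16.57/56.64 = 0.2925

Final: 0.2925


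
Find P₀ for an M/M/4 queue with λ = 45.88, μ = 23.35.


a = λ/μ = 45.88/23.35 = 1.9649; ρ = a/c = 0.4912
Σ_{k=0}^{3} a^k/k! (terms k=0..3) = 1.00000 + 1.96488 + 1.93038 + 1.26432 = 6.15959
Tail: a^4/(4!(1−ρ)) = 14.90548/(24·0.5088) = 1.22069
P₀ = 1/(6.15959 + 1.22069) = 1/7.38028 = 0.135496

Final: 0.135496


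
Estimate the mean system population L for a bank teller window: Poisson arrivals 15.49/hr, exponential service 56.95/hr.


ρ = λ/μ = 15.49/56.95 = 0.2720
L = ρ/(1−ρ) = 0.2720/(1 − 0.2720) = 0.2720/0.7280 = 0.3736

Final: 0.3736


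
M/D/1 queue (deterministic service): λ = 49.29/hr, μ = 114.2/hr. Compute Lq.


ρ = 49.29/114.2 = 0.4316
M/D/1: Lq = ρ²/(2(1−ρ)) = 0.1863/(2·0.5684) = 0.16387

Final: 0.16387


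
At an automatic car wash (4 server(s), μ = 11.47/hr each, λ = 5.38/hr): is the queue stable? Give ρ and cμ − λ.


Total capacity cμ = 4·11.47 = 45.88/hr
ρ = λ/(cμ) = 5.38/45.88 = 0.1173
Stable ⇔ ρ < 1: YES
Spare capacity = cμ − λ = 45.88 − 5.38 = 40.50/hr

Final: ρ = 0.1173; stable; margin = 40.50/hr


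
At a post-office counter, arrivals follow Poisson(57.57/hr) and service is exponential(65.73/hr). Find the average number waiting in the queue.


ρ = 57.57/65.73 = 0.8759
Lq = ρ²/(1−ρ) = 0.7671/0.1241 = 6.1793

Final: 6.1793


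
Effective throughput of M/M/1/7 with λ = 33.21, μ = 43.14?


ρ = 0.7698; P_K = (1−ρ)ρ^7/(1−ρ^8) = 0.042069
λ_eff = λ(1 − P_K) = 33.21·(1 − 0.042069) = 33.21·0.957931 = 31.8129 /hr

Final: 31.8129 /hr


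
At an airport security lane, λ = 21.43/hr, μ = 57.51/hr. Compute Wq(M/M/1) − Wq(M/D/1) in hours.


ρ = 21.43/57.51 = 0.3726
Wq(M/M/1) = ρ/(μ−λ) = 0.3726/36.08 = 0.01033 hr
Wq(M/D/1) = ρ/(2(μ−λ)) = 0.005164 hr
Savings = 0.01033 − 0.005164 = 0.005164 hr

Final: 0.005164 hr


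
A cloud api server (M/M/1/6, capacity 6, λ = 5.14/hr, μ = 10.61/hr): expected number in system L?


ρ = 5.14/10.61 = 0.4844
L = ρ[1 − (K+1)ρ^K + Kρ^(K+1)] / [(1−ρ)(1−ρ^(K+1))]
Numerator: 0.4844·(1 − 7·0.012927 + 6·0.006262) = 0.458815
Denominator: (0.5156)·(0.993738) = 0.512323
L = 0.458815/0.512323 = 0.8956

Final: 0.8956


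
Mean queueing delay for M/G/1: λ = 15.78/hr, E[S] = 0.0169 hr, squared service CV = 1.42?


ρ = λ·E[S] = 15.78·0.0169 = 0.2667
E[S²] = E[S]²(1+C_s²) = 0.0169²·(1+1.42) = 0.0006912
Wq = λ·E[S²]/(2(1−ρ)) = 15.78·0.0006912/(2·0.7333) = 0.007437 hr

Final: 0.007437 hr


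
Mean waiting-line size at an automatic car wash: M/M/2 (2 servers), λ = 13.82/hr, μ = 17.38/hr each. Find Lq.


a = λ/μ = 0.7952; ρ = a/2 = 0.3976
P₀ = 0.431042
Lq = P₀·a^c·ρ / (c!·(1−ρ)²) = 0.431042·0.63229·0.3976/(2·0.36291)
= 0.14929

Final: 0.14929


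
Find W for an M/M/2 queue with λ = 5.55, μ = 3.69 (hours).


a = 1.5041; ρ = 0.7520; P₀ = 0.141531
Lq = P₀·a^c·ρ/(c!(1−ρ)²) = 1.95796
Wq = Lq/λ = 1.95796/5.55 = 0.35278 hr
W = Wq + 1/μ = 0.35278 + 0.27100 = 0.62379 hr

Final: 0.62379 hr


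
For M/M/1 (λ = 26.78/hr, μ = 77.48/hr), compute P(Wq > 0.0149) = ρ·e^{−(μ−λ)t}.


ρ = 26.78/77.48 = 0.3456
P(Wq > t) = ρ·e^{−(μ−λ)t} = 0.3456·e^{−0.7554}
= 0.3456·0.469809 = 0.162383

Final: 0.162383
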